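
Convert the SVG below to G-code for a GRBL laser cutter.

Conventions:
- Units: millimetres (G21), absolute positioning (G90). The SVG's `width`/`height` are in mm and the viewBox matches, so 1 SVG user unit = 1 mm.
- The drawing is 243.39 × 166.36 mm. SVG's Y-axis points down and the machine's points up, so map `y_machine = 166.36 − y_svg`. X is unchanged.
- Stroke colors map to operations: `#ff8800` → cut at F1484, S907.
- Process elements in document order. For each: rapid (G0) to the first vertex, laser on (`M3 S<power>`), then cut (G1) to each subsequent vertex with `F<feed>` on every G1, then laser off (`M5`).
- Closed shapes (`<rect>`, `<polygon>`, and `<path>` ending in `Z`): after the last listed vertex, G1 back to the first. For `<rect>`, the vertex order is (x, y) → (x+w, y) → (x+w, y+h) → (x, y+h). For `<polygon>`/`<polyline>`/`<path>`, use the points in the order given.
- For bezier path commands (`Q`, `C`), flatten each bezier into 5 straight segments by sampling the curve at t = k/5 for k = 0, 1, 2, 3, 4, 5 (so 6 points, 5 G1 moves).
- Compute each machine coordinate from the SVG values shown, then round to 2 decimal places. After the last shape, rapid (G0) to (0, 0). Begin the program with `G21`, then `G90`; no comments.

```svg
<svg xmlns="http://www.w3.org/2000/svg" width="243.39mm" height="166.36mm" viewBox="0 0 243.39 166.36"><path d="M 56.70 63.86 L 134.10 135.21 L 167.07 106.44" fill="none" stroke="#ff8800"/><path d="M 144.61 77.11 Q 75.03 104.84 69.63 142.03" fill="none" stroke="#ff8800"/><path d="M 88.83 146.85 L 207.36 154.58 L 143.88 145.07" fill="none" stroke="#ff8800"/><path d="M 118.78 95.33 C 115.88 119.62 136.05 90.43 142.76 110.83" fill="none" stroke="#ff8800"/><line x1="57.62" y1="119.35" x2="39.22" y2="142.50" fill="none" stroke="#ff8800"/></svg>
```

1 u = 1 mm; y_m = 166.36 − y.

[1] `<path>` open polyline, #ff8800→cut S907 F1484: (56.70,102.50) → (134.10,31.15) → (167.07,59.92)

[2] `<path>` quadratic bezier, #ff8800→cut S907 F1484: (144.61,89.25) → (119.35,77.78) → (99.21,65.55) → (84.22,52.57) → (74.36,38.83) → (69.63,24.33)

[3] `<path>` open polyline, #ff8800→cut S907 F1484: (88.83,19.51) → (207.36,11.78) → (143.88,21.29)

[4] `<path>` cubic bezier, #ff8800→cut S907 F1484: (118.78,71.03) → (119.52,62.05) → (124.04,60.96) → (130.59,62.80) → (137.41,62.64) → (142.76,55.53)

[5] `<line>` line segment, #ff8800→cut S907 F1484: (57.62,47.01) → (39.22,23.86)

G21
G90
G0 X56.70 Y102.50
M3 S907
G1 X134.10 Y31.15 F1484
G1 X167.07 Y59.92 F1484
M5
G0 X144.61 Y89.25
M3 S907
G1 X119.35 Y77.78 F1484
G1 X99.21 Y65.55 F1484
G1 X84.22 Y52.57 F1484
G1 X74.36 Y38.83 F1484
G1 X69.63 Y24.33 F1484
M5
G0 X88.83 Y19.51
M3 S907
G1 X207.36 Y11.78 F1484
G1 X143.88 Y21.29 F1484
M5
G0 X118.78 Y71.03
M3 S907
G1 X119.52 Y62.05 F1484
G1 X124.04 Y60.96 F1484
G1 X130.59 Y62.80 F1484
G1 X137.41 Y62.64 F1484
G1 X142.76 Y55.53 F1484
M5
G0 X57.62 Y47.01
M3 S907
G1 X39.22 Y23.86 F1484
M5
G0 X0.00 Y0.00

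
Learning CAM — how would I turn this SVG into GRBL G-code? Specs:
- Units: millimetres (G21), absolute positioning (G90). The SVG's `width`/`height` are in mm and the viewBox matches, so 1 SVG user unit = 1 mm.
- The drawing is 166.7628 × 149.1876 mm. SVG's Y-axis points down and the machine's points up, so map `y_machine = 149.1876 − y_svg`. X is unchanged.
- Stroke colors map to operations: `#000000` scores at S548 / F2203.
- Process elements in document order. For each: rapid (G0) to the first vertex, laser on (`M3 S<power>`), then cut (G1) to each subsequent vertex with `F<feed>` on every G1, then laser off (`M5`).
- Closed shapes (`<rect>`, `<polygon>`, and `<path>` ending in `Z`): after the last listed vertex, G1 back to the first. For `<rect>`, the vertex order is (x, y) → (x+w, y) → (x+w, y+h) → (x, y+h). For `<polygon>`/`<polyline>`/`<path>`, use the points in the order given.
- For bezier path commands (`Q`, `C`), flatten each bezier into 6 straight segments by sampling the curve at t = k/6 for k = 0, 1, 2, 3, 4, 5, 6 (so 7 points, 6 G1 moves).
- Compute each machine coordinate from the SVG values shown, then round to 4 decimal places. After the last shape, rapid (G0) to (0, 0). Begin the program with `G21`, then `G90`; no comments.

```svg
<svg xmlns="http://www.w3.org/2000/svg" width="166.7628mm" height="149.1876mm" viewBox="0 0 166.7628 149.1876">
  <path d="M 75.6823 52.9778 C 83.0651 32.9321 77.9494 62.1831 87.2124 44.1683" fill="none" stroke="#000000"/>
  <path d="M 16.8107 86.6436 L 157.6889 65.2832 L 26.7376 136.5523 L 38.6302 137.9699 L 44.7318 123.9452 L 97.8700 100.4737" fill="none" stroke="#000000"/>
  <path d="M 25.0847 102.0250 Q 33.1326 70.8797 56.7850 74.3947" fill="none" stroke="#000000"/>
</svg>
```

G21
G90
G0 X75.6823 Y96.2098
M3 S548
G1 X78.4566 Y102.5716 F2203
G1 X79.8944 Y103.3997 F2203
G1 X80.7423 Y101.3761 F2203
G1 X81.7468 Y99.1834 F2203
G1 X83.6547 Y99.5037 F2203
G1 X87.2124 Y105.0193 F2203
M5
G0 X16.8107 Y62.5440
M3 S548
G1 X157.6889 Y83.9044 F2203
G1 X26.7376 Y12.6353 F2203
G1 X38.6302 Y11.2177 F2203
G1 X44.7318 Y25.2424 F2203
G1 X97.8700 Y48.7139 F2203
M5
G0 X25.0847 Y47.1626
M3 S548
G1 X28.2008 Y56.5816 F2203
G1 X32.1838 Y64.0750 F2203
G1 X37.0337 Y69.6428 F2203
G1 X42.7506 Y73.2851 F2203
G1 X49.3343 Y75.0018 F2203
G1 X56.7850 Y74.7929 F2203
M5
G0 X0.0000 Y0.0000

1 u = 1 mm; y_m = 149.1876 − y.

[1] `<path>` cubic bezier, #000000→score S548 F2203: (75.6823,96.2098) → (78.4566,102.5716) → (79.8944,103.3997) → (80.7423,101.3761) → (81.7468,99.1834) → (83.6547,99.5037) → (87.2124,105.0193)

[2] `<path>` open polyline, #000000→score S548 F2203: (16.8107,62.5440) → (157.6889,83.9044) → (26.7376,12.6353) → (38.6302,11.2177) → (44.7318,25.2424) → (97.8700,48.7139)

[3] `<path>` quadratic bezier, #000000→score S548 F2203: (25.0847,47.1626) → (28.2008,56.5816) → (32.1838,64.0750) → (37.0337,69.6428) → (42.7506,73.2851) → (49.3343,75.0018) → (56.7850,74.7929)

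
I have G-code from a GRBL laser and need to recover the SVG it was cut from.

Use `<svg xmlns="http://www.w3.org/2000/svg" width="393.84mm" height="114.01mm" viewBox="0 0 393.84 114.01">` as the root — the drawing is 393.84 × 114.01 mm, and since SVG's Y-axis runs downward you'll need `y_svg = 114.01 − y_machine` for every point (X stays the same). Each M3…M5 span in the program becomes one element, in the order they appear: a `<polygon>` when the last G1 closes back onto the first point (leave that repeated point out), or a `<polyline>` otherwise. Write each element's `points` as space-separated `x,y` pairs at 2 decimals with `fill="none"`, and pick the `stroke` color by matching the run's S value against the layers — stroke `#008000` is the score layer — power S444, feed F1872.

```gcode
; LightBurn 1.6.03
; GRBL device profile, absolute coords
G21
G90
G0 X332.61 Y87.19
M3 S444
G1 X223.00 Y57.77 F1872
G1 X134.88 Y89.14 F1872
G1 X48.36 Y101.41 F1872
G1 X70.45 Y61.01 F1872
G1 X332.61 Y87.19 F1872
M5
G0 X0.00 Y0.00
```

y_svg = 114.01 − y_m. Every run uses S444, so all elements get stroke `#008000` (score).

[1] closed run; points: 332.61,26.82 223.00,56.24 134.88,24.87 48.36,12.60 70.45,53.00

<svg xmlns="http://www.w3.org/2000/svg" width="393.84mm" height="114.01mm" viewBox="0 0 393.84 114.01">
  <polygon points="332.61,26.82 223.00,56.24 134.88,24.87 48.36,12.60 70.45,53.00" fill="none" stroke="#008000"/>
</svg>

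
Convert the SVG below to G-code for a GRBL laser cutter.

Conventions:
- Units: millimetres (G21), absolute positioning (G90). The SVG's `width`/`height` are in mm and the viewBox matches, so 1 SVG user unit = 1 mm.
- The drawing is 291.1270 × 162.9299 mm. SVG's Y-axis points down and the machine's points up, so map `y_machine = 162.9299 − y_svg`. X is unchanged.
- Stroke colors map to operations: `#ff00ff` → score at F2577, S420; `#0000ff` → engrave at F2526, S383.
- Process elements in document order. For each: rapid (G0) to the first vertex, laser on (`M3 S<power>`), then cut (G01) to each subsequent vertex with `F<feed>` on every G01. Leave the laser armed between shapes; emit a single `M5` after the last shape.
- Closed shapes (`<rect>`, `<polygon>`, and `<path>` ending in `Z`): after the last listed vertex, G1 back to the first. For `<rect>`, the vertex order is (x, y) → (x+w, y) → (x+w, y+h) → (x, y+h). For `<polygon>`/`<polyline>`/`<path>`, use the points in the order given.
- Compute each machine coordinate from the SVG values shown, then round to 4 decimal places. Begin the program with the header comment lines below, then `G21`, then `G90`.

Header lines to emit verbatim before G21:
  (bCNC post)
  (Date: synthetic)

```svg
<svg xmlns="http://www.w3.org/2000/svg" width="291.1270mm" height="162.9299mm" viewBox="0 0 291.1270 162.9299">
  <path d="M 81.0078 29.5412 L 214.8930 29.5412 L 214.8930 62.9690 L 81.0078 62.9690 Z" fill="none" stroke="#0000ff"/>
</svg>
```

viewBox `0 0 291.1270 162.9299` with mm width/height → 1 unit = 1 mm. Flip: y_m = 162.9299 − y_svg.

**Shape 1** — `<path>` rectangle, stroke `#0000ff` → engrave (S383, F2526). Machine vertices: (81.0078,133.3887) → (214.8930,133.3887) → (214.8930,99.9609) → (81.0078,99.9609) → (81.0078,133.3887). Closed: final G1 returns to the first vertex.

(bCNC post)
(Date: synthetic)
G21
G90
G0 X81.0078 Y133.3887
M3 S383
G01 X214.8930 Y133.3887 F2526
G01 X214.8930 Y99.9609 F2526
G01 X81.0078 Y99.9609 F2526
G01 X81.0078 Y133.3887 F2526
M5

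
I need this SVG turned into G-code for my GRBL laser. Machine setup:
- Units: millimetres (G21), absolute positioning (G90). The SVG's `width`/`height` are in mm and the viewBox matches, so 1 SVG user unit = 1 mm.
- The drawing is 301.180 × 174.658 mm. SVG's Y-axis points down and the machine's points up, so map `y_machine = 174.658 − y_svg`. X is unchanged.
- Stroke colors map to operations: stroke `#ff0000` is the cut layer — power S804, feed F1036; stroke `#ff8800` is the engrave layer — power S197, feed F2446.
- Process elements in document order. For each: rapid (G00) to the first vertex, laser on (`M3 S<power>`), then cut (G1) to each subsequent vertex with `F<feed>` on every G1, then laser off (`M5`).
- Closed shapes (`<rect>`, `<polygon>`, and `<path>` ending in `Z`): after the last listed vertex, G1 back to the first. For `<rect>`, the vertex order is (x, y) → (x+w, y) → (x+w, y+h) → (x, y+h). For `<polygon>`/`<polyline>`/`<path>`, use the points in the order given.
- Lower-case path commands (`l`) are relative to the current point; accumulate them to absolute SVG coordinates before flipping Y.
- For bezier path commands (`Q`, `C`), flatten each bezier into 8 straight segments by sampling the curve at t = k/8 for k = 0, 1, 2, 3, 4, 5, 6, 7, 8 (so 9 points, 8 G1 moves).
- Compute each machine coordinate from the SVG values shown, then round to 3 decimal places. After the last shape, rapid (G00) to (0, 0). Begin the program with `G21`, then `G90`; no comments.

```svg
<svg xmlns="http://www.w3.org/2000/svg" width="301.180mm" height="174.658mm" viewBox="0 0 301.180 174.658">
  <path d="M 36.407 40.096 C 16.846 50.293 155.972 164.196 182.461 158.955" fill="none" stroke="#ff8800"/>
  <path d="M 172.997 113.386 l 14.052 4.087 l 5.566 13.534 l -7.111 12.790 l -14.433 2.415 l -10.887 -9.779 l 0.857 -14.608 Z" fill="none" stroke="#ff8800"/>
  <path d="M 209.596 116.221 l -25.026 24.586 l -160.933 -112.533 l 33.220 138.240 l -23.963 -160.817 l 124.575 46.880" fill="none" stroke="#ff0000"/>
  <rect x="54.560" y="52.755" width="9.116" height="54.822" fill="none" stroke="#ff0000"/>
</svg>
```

G21
G90
G00 X36.407 Y134.562
M3 S197
G1 X35.980 Y126.312 F2446
G1 X47.251 Y110.951 F2446
G1 X67.039 Y91.091 F2446
G1 X92.165 Y69.343 F2446
G1 X119.450 Y48.319 F2446
G1 X145.714 Y30.630 F2446
G1 X167.778 Y18.887 F2446
G1 X182.461 Y15.703 F2446
M5
G00 X172.997 Y61.272
M3 S197
G1 X187.049 Y57.185 F2446
G1 X192.615 Y43.651 F2446
G1 X185.504 Y30.861 F2446
G1 X171.071 Y28.446 F2446
G1 X160.184 Y38.225 F2446
G1 X161.041 Y52.833 F2446
G1 X172.997 Y61.272 F2446
M5
G00 X209.596 Y58.437
M3 S804
G1 X184.570 Y33.851 F1036
G1 X23.637 Y146.384 F1036
G1 X56.857 Y8.144 F1036
G1 X32.894 Y168.961 F1036
G1 X157.469 Y122.081 F1036
M5
G00 X54.560 Y121.903
M3 S804
G1 X63.676 Y121.903 F1036
G1 X63.676 Y67.081 F1036
G1 X54.560 Y67.081 F1036
G1 X54.560 Y121.903 F1036
M5
G00 X0.000 Y0.000

viewBox `0 0 301.180 174.658` with mm width/height → 1 unit = 1 mm. Flip: y_m = 174.658 − y_svg.

**Shape 1** — `<path>` cubic bezier, stroke `#ff8800` → engrave (S197, F2446). Control points (SVG): P0=(36.407,40.096), P1=(16.846,50.293), P2=(155.972,164.196), P3=(182.461,158.955); sampled at t=k/8. Machine vertices: (36.407,134.562) → (35.980,126.312) → (47.251,110.951) → (67.039,91.091) → (92.165,69.343) → (119.450,48.319) → (145.714,30.630) → (167.778,18.887) → (182.461,15.703). Open path.

**Shape 2** — `<path>` regular polygon, stroke `#ff8800` → engrave (S197, F2446). Machine vertices: (172.997,61.272) → (187.049,57.185) → (192.615,43.651) → (185.504,30.861) → (171.071,28.446) → (160.184,38.225) → (161.041,52.833) → (172.997,61.272). Closed: final G1 returns to the first vertex.

**Shape 3** — `<path>` open polyline, stroke `#ff0000` → cut (S804, F1036). Machine vertices: (209.596,58.437) → (184.570,33.851) → (23.637,146.384) → (56.857,8.144) → (32.894,168.961) → (157.469,122.081). Open path.

**Shape 4** — `<rect>` rectangle, stroke `#ff0000` → cut (S804, F1036). Machine vertices: (54.560,121.903) → (63.676,121.903) → (63.676,67.081) → (54.560,67.081) → (54.560,121.903). Closed: final G1 returns to the first vertex.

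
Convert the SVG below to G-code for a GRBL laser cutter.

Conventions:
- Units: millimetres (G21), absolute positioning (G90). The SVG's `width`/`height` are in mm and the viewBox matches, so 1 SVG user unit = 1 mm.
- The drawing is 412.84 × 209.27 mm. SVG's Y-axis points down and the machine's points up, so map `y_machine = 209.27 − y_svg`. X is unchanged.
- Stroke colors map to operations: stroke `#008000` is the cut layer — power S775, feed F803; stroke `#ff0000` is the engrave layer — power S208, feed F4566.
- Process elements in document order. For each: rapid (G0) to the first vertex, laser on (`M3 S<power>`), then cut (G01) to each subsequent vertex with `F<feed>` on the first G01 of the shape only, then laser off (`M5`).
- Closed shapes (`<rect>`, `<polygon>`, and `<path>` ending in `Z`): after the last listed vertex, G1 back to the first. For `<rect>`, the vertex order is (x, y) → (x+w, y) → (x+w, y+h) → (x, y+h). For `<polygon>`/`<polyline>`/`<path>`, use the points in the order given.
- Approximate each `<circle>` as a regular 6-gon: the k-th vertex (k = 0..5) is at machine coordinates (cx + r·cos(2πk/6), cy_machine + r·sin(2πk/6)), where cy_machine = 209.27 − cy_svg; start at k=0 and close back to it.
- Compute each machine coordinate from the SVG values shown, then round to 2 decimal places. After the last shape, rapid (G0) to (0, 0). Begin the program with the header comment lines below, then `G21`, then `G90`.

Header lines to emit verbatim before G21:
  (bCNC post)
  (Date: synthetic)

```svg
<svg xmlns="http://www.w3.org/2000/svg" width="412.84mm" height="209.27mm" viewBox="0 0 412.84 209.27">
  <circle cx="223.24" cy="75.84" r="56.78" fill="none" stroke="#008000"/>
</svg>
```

(bCNC post)
(Date: synthetic)
G21
G90
G0 X280.02 Y133.43
M3 S775
G01 X251.63 Y182.60 F803
G01 X194.85 Y182.60
G01 X166.46 Y133.43
G01 X194.85 Y84.26
G01 X251.63 Y84.26
G01 X280.02 Y133.43
M5
G0 X0.00 Y0.00

Since the viewBox matches the mm dimensions, user units are millimetres directly. The only transform is the Y-flip y_m = 209.27 − y_svg.

Shape 1 is a circle drawn with `<circle>`. Its stroke #008000 means cut at S775, F803. After flipping Y the toolpath is (280.02,133.43) → (251.63,182.60) → (194.85,182.60) → (166.46,133.43) → (194.85,84.26) → (251.63,84.26) → (280.02,133.43), returning to the start.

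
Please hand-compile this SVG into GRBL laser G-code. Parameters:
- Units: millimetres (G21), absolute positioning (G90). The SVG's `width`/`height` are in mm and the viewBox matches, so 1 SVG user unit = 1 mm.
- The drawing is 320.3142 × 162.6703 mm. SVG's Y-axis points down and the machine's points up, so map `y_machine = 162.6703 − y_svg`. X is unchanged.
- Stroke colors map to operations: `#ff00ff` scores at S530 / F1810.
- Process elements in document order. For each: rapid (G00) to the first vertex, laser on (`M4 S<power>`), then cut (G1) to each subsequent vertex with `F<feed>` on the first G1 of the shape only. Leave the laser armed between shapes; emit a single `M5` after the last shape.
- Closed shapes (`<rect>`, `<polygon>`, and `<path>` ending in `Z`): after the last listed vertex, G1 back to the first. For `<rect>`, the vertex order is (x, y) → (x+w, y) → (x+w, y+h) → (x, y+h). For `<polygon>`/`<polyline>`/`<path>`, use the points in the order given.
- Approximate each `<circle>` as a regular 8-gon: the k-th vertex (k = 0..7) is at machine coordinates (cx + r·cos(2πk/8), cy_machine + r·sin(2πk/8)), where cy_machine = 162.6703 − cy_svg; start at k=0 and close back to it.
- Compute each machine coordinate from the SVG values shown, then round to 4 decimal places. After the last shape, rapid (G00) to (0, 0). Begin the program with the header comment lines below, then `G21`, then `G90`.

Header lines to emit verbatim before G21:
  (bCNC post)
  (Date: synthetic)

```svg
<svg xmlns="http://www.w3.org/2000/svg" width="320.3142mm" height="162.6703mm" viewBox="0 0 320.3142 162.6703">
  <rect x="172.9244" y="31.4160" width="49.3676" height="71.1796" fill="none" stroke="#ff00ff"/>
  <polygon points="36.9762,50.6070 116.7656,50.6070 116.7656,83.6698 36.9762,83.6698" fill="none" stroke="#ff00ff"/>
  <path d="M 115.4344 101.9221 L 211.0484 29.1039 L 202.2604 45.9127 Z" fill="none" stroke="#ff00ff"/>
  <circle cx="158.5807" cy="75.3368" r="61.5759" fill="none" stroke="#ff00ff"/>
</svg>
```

(bCNC post)
(Date: synthetic)
G21
G90
G00 X172.9244 Y131.2543
M4 S530
G1 X222.2920 Y131.2543 F1810
G1 X222.2920 Y60.0747
G1 X172.9244 Y60.0747
G1 X172.9244 Y131.2543
G00 X36.9762 Y112.0633
M4 S530
G1 X116.7656 Y112.0633 F1810
G1 X116.7656 Y79.0005
G1 X36.9762 Y79.0005
G1 X36.9762 Y112.0633
G00 X115.4344 Y60.7482
M4 S530
G1 X211.0484 Y133.5664 F1810
G1 X202.2604 Y116.7576
G1 X115.4344 Y60.7482
G00 X220.1566 Y87.3335
M4 S530
G1 X202.1214 Y130.8742 F1810
G1 X158.5807 Y148.9094
G1 X115.0400 Y130.8742
G1 X97.0048 Y87.3335
G1 X115.0400 Y43.7928
G1 X158.5807 Y25.7576
G1 X202.1214 Y43.7928
G1 X220.1566 Y87.3335
M5
G00 X0.0000 Y0.0000

Since the viewBox matches the mm dimensions, user units are millimetres directly. The only transform is the Y-flip y_m = 162.6703 − y_svg.

Shape 1 is a rectangle drawn with `<rect>`. Its stroke #ff00ff means score at S530, F1810. After flipping Y the toolpath is (172.9244,131.2543) → (222.2920,131.2543) → (222.2920,60.0747) → (172.9244,60.0747) → (172.9244,131.2543), returning to the start.

Shape 2 is a rectangle drawn with `<polygon>`. Its stroke #ff00ff means score at S530, F1810. After flipping Y the toolpath is (36.9762,112.0633) → (116.7656,112.0633) → (116.7656,79.0005) → (36.9762,79.0005) → (36.9762,112.0633), returning to the start.

Shape 3 is a closed polygon drawn with `<path>`. Its stroke #ff00ff means score at S530, F1810. After flipping Y the toolpath is (115.4344,60.7482) → (211.0484,133.5664) → (202.2604,116.7576) → (115.4344,60.7482), returning to the start.

Shape 4 is a circle drawn with `<circle>`. Its stroke #ff00ff means score at S530, F1810. After flipping Y the toolpath is (220.1566,87.3335) → (202.1214,130.8742) → (158.5807,148.9094) → (115.0400,130.8742) → (97.0048,87.3335) → (115.0400,43.7928) → (158.5807,25.7576) → (202.1214,43.7928) → (220.1566,87.3335), returning to the start.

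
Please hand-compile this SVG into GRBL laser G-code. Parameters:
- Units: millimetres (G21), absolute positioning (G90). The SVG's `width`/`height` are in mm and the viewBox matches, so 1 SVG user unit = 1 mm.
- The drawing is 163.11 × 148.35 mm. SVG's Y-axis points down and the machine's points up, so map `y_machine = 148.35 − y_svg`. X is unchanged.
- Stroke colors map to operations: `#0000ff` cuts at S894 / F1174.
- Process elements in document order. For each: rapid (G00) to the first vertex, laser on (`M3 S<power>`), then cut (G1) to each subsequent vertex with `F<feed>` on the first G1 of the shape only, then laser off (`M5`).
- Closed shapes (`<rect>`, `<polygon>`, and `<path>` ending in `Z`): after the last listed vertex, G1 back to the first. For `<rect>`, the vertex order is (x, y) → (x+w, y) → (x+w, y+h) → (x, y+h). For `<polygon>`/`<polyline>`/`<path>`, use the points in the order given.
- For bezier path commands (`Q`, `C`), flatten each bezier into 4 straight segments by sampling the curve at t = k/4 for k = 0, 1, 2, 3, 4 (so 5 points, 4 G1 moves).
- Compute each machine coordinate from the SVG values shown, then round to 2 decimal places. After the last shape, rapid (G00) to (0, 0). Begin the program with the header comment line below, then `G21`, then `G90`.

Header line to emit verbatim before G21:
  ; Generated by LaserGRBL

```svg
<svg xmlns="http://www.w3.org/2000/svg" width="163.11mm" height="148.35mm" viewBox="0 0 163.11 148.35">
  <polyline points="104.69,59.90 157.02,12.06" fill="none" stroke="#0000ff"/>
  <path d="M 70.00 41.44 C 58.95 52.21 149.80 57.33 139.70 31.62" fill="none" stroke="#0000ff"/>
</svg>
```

Since the viewBox matches the mm dimensions, user units are millimetres directly. The only transform is the Y-flip y_m = 148.35 − y_svg.

Shape 1 is a line segment drawn with `<polyline>`. Its stroke #0000ff means cut at S894, F1174. After flipping Y the toolpath is (104.69,88.45) → (157.02,136.29).

Shape 2 is a cubic bezier drawn with `<path>`. Its stroke #0000ff means cut at S894, F1174. After flipping Y the toolpath is (70.00,106.91) → (77.65,100.29) → (104.49,98.14) → (131.52,102.83) → (139.70,116.73).

; Generated by LaserGRBL
G21
G90
G00 X104.69 Y88.45
M3 S894
G1 X157.02 Y136.29 F1174
M5
G00 X70.00 Y106.91
M3 S894
G1 X77.65 Y100.29 F1174
G1 X104.49 Y98.14
G1 X131.52 Y102.83
G1 X139.70 Y116.73
M5
G00 X0.00 Y0.00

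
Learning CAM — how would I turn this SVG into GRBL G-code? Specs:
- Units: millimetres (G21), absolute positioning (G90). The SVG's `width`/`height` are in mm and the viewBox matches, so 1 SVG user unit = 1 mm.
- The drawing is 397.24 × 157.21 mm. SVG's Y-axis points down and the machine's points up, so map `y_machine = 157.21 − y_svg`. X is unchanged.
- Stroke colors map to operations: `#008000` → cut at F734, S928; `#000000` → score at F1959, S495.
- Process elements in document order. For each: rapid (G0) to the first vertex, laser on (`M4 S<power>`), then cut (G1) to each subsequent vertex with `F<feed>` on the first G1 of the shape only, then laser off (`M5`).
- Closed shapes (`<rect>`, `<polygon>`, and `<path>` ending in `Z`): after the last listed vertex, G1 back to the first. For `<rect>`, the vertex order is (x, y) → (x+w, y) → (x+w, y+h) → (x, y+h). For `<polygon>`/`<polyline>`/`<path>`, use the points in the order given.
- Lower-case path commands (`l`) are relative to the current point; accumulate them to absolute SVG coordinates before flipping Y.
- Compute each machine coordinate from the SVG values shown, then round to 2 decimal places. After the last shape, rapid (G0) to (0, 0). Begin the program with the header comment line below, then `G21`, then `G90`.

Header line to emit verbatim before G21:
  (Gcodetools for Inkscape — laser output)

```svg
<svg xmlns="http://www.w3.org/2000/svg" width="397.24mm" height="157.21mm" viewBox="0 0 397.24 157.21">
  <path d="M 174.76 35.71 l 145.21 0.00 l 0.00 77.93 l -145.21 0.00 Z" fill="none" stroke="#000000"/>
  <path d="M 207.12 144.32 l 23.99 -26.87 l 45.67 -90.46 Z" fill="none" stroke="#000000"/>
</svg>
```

viewBox `0 0 397.24 157.21` with mm width/height → 1 unit = 1 mm. Flip: y_m = 157.21 − y_svg.

**Shape 1** — `<path>` rectangle, stroke `#000000` → score (S495, F1959). Machine vertices: (174.76,121.50) → (319.97,121.50) → (319.97,43.57) → (174.76,43.57) → (174.76,121.50). Closed: final G1 returns to the first vertex.

**Shape 2** — `<path>` closed polygon, stroke `#000000` → score (S495, F1959). Machine vertices: (207.12,12.89) → (231.11,39.76) → (276.78,130.22) → (207.12,12.89). Closed: final G1 returns to the first vertex.

(Gcodetools for Inkscape — laser output)
G21
G90
G0 X174.76 Y121.50
M4 S495
G1 X319.97 Y121.50 F1959
G1 X319.97 Y43.57
G1 X174.76 Y43.57
G1 X174.76 Y121.50
M5
G0 X207.12 Y12.89
M4 S495
G1 X231.11 Y39.76 F1959
G1 X276.78 Y130.22
G1 X207.12 Y12.89
M5
G0 X0.00 Y0.00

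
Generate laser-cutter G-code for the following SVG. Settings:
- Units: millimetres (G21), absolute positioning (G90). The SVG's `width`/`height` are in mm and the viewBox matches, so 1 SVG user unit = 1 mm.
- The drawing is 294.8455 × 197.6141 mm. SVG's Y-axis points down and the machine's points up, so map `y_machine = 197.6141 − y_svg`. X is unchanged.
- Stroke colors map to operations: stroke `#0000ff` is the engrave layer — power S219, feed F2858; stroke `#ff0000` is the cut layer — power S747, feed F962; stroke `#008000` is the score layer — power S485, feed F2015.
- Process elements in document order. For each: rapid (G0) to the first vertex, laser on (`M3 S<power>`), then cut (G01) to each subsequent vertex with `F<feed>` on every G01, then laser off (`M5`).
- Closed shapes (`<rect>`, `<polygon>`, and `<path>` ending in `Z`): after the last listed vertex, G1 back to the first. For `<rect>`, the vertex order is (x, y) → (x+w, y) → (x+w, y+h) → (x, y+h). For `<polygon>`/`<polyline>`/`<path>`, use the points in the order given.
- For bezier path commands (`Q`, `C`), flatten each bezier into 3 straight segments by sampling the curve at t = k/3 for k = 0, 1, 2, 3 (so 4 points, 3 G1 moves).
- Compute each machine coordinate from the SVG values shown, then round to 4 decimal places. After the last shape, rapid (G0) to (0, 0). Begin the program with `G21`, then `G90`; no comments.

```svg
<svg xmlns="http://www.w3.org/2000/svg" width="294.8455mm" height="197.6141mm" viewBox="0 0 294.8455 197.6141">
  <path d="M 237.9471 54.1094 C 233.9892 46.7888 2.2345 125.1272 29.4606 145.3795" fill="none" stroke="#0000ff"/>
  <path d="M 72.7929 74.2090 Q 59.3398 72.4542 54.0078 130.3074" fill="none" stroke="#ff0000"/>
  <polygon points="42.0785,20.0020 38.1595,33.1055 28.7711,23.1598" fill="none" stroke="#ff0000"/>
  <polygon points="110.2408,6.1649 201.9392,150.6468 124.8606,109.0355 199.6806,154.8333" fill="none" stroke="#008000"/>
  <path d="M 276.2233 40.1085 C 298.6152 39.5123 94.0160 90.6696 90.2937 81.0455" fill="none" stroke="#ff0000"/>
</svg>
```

1 u = 1 mm; y_m = 197.6141 − y.

[1] `<path>` cubic bezier, #0000ff→engrave S219 F2858: (237.9471,143.5047) → (176.0857,127.5962) → (70.5326,86.5250) → (29.4606,52.2346)

[2] `<path>` quadratic bezier, #ff0000→cut S747 F962: (72.7929,123.4051) → (64.7265,117.9519) → (58.4648,99.2524) → (54.0078,67.3067)

[3] `<polygon>` regular polygon, #ff0000→cut S747 F962: (42.0785,177.6121) → (38.1595,164.5086) → (28.7711,174.4543) → (42.0785,177.6121) (closed)

[4] `<polygon>` closed polygon, #008000→score S485 F2015: (110.2408,191.4492) → (201.9392,46.9673) → (124.8606,88.5786) → (199.6806,42.7808) → (110.2408,191.4492) (closed)

[5] `<path>` cubic bezier, #ff0000→cut S747 F962: (276.2233,157.5056) → (238.7985,145.0186) → (145.1280,123.0370) → (90.2937,116.5686)

G21
G90
G0 X237.9471 Y143.5047
M3 S219
G01 X176.0857 Y127.5962 F2858
G01 X70.5326 Y86.5250 F2858
G01 X29.4606 Y52.2346 F2858
M5
G0 X72.7929 Y123.4051
M3 S747
G01 X64.7265 Y117.9519 F962
G01 X58.4648 Y99.2524 F962
G01 X54.0078 Y67.3067 F962
M5
G0 X42.0785 Y177.6121
M3 S747
G01 X38.1595 Y164.5086 F962
G01 X28.7711 Y174.4543 F962
G01 X42.0785 Y177.6121 F962
M5
G0 X110.2408 Y191.4492
M3 S485
G01 X201.9392 Y46.9673 F2015
G01 X124.8606 Y88.5786 F2015
G01 X199.6806 Y42.7808 F2015
G01 X110.2408 Y191.4492 F2015
M5
G0 X276.2233 Y157.5056
M3 S747
G01 X238.7985 Y145.0186 F962
G01 X145.1280 Y123.0370 F962
G01 X90.2937 Y116.5686 F962
M5
G0 X0.0000 Y0.0000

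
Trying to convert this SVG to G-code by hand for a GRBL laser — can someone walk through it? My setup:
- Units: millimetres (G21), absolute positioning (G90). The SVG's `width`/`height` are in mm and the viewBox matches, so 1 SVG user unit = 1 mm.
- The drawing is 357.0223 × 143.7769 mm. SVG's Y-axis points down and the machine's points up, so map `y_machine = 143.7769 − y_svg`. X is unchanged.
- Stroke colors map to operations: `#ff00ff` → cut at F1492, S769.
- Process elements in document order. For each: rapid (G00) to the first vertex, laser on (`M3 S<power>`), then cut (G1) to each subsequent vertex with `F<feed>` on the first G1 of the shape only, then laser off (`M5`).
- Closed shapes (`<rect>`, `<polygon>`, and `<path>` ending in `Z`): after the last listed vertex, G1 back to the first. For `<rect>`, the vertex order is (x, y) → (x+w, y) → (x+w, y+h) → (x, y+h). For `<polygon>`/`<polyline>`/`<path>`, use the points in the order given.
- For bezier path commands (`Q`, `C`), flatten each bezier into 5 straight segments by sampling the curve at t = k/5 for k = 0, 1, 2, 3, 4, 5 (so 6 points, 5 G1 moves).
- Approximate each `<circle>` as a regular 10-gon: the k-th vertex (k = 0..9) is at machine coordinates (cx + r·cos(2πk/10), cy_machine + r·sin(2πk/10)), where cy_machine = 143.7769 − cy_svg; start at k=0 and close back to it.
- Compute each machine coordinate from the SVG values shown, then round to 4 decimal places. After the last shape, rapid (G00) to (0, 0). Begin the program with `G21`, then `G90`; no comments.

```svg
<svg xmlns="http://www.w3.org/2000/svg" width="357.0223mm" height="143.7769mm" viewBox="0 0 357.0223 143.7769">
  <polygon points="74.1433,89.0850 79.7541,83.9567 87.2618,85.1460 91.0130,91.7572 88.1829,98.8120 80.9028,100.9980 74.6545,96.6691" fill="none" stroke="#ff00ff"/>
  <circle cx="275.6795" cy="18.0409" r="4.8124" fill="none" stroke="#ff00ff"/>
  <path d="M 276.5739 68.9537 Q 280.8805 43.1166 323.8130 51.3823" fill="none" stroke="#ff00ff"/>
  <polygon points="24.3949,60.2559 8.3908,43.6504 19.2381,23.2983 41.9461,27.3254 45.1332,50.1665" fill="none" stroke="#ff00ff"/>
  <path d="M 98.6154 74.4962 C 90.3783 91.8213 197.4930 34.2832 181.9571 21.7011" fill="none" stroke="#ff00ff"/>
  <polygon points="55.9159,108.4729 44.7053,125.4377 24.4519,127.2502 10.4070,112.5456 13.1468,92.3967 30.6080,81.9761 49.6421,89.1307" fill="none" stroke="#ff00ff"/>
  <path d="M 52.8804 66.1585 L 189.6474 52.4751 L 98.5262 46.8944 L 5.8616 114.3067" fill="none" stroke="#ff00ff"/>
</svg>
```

G21
G90
G00 X74.1433 Y54.6919
M3 S769
G1 X79.7541 Y59.8202 F1492
G1 X87.2618 Y58.6309
G1 X91.0130 Y52.0197
G1 X88.1829 Y44.9649
G1 X80.9028 Y42.7789
G1 X74.6545 Y47.1078
G1 X74.1433 Y54.6919
M5
G00 X280.4919 Y125.7360
M3 S769
G1 X279.5728 Y128.5647 F1492
G1 X277.1666 Y130.3129
G1 X274.1924 Y130.3129
G1 X271.7862 Y128.5647
G1 X270.8671 Y125.7360
G1 X271.7862 Y122.9073
G1 X274.1924 Y121.1591
G1 X277.1666 Y121.1591
G1 X279.5728 Y122.9073
G1 X280.4919 Y125.7360
M5
G00 X276.5739 Y74.8232
M3 S769
G1 X279.8416 Y83.7939 F1492
G1 X286.1993 Y90.0364
G1 X295.6471 Y93.5507
G1 X308.1850 Y94.3368
G1 X323.8130 Y92.3946
M5
G00 X24.3949 Y83.5210
M3 S769
G1 X8.3908 Y100.1265 F1492
G1 X19.2381 Y120.4786
G1 X41.9461 Y116.4515
G1 X45.1332 Y93.6104
G1 X24.3949 Y83.5210
M5
G00 X98.6154 Y69.2807
M3 S769
G1 X105.6113 Y66.9107 F1492
G1 X128.8676 Y76.7565
G1 X156.9600 Y93.0668
G1 X178.4646 Y110.0904
G1 X181.9571 Y122.0758
M5
G00 X55.9159 Y35.3040
M3 S769
G1 X44.7053 Y18.3392 F1492
G1 X24.4519 Y16.5267
G1 X10.4070 Y31.2313
G1 X13.1468 Y51.3802
G1 X30.6080 Y61.8008
G1 X49.6421 Y54.6462
G1 X55.9159 Y35.3040
M5
G00 X52.8804 Y77.6184
M3 S769
G1 X189.6474 Y91.3018 F1492
G1 X98.5262 Y96.8825
G1 X5.8616 Y29.4702
M5
G00 X0.0000 Y0.0000

1 u = 1 mm; y_m = 143.7769 − y.

[1] `<polygon>` regular polygon, #ff00ff→cut S769 F1492: (74.1433,54.6919) → (79.7541,59.8202) → (87.2618,58.6309) → (91.0130,52.0197) → (88.1829,44.9649) → (80.9028,42.7789) → (74.6545,47.1078) → (74.1433,54.6919) (closed)

[2] `<circle>` circle, #ff00ff→cut S769 F1492: (280.4919,125.7360) → (279.5728,128.5647) → (277.1666,130.3129) → (274.1924,130.3129) → (271.7862,128.5647) → (270.8671,125.7360) → (271.7862,122.9073) → (274.1924,121.1591) → (277.1666,121.1591) → (279.5728,122.9073) → (280.4919,125.7360) (closed)

[3] `<path>` quadratic bezier, #ff00ff→cut S769 F1492: (276.5739,74.8232) → (279.8416,83.7939) → (286.1993,90.0364) → (295.6471,93.5507) → (308.1850,94.3368) → (323.8130,92.3946)

[4] `<polygon>` regular polygon, #ff00ff→cut S769 F1492: (24.3949,83.5210) → (8.3908,100.1265) → (19.2381,120.4786) → (41.9461,116.4515) → (45.1332,93.6104) → (24.3949,83.5210) (closed)

[5] `<path>` cubic bezier, #ff00ff→cut S769 F1492: (98.6154,69.2807) → (105.6113,66.9107) → (128.8676,76.7565) → (156.9600,93.0668) → (178.4646,110.0904) → (181.9571,122.0758)

[6] `<polygon>` regular polygon, #ff00ff→cut S769 F1492: (55.9159,35.3040) → (44.7053,18.3392) → (24.4519,16.5267) → (10.4070,31.2313) → (13.1468,51.3802) → (30.6080,61.8008) → (49.6421,54.6462) → (55.9159,35.3040) (closed)

[7] `<path>` open polyline, #ff00ff→cut S769 F1492: (52.8804,77.6184) → (189.6474,91.3018) → (98.5262,96.8825) → (5.8616,29.4702)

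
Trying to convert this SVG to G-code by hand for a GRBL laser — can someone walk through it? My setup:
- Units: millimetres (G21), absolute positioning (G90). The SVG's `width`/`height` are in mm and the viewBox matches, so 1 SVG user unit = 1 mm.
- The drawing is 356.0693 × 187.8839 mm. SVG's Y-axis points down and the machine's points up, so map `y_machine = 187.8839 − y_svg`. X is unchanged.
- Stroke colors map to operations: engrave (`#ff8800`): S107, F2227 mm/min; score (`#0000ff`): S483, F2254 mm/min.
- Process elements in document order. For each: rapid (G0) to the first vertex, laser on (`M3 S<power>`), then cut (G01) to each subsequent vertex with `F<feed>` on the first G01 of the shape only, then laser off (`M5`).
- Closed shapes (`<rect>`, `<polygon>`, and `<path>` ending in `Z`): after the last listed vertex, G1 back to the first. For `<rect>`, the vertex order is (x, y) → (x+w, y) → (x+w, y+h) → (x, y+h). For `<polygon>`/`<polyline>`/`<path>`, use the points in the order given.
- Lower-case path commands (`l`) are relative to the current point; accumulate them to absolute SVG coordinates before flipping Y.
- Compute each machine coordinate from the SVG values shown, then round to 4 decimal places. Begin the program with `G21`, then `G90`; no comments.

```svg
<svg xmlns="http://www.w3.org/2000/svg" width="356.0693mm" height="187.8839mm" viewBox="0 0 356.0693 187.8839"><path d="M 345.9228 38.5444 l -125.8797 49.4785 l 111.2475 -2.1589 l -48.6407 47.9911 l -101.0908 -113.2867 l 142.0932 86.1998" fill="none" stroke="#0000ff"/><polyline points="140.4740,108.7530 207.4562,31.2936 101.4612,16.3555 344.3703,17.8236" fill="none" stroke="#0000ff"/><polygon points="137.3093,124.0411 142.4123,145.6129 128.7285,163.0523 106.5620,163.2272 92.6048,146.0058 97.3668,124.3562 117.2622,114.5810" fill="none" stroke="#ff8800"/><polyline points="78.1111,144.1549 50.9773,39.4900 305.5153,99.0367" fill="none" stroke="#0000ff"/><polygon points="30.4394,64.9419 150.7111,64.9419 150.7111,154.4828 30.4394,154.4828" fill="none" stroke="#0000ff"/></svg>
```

Since the viewBox matches the mm dimensions, user units are millimetres directly. The only transform is the Y-flip y_m = 187.8839 − y_svg.

Shape 1 is a open polyline drawn with `<path>`. Its stroke #0000ff means score at S483, F2254. After flipping Y the toolpath is (345.9228,149.3395) → (220.0431,99.8610) → (331.2906,102.0199) → (282.6499,54.0288) → (181.5591,167.3155) → (323.6523,81.1157).

Shape 2 is a open polyline drawn with `<polyline>`. Its stroke #0000ff means score at S483, F2254. After flipping Y the toolpath is (140.4740,79.1309) → (207.4562,156.5903) → (101.4612,171.5284) → (344.3703,170.0603).

Shape 3 is a regular polygon drawn with `<polygon>`. Its stroke #ff8800 means engrave at S107, F2227. After flipping Y the toolpath is (137.3093,63.8428) → (142.4123,42.2710) → (128.7285,24.8316) → (106.5620,24.6567) → (92.6048,41.8781) → (97.3668,63.5277) → (117.2622,73.3029) → (137.3093,63.8428), returning to the start.

Shape 4 is a open polyline drawn with `<polyline>`. Its stroke #0000ff means score at S483, F2254. After flipping Y the toolpath is (78.1111,43.7290) → (50.9773,148.3939) → (305.5153,88.8472).

Shape 5 is a rectangle drawn with `<polygon>`. Its stroke #0000ff means score at S483, F2254. After flipping Y the toolpath is (30.4394,122.9420) → (150.7111,122.9420) → (150.7111,33.4011) → (30.4394,33.4011) → (30.4394,122.9420), returning to the start.

G21
G90
G0 X345.9228 Y149.3395
M3 S483
G01 X220.0431 Y99.8610 F2254
G01 X331.2906 Y102.0199
G01 X282.6499 Y54.0288
G01 X181.5591 Y167.3155
G01 X323.6523 Y81.1157
M5
G0 X140.4740 Y79.1309
M3 S483
G01 X207.4562 Y156.5903 F2254
G01 X101.4612 Y171.5284
G01 X344.3703 Y170.0603
M5
G0 X137.3093 Y63.8428
M3 S107
G01 X142.4123 Y42.2710 F2227
G01 X128.7285 Y24.8316
G01 X106.5620 Y24.6567
G01 X92.6048 Y41.8781
G01 X97.3668 Y63.5277
G01 X117.2622 Y73.3029
G01 X137.3093 Y63.8428
M5
G0 X78.1111 Y43.7290
M3 S483
G01 X50.9773 Y148.3939 F2254
G01 X305.5153 Y88.8472
M5
G0 X30.4394 Y122.9420
M3 S483
G01 X150.7111 Y122.9420 F2254
G01 X150.7111 Y33.4011
G01 X30.4394 Y33.4011
G01 X30.4394 Y122.9420
M5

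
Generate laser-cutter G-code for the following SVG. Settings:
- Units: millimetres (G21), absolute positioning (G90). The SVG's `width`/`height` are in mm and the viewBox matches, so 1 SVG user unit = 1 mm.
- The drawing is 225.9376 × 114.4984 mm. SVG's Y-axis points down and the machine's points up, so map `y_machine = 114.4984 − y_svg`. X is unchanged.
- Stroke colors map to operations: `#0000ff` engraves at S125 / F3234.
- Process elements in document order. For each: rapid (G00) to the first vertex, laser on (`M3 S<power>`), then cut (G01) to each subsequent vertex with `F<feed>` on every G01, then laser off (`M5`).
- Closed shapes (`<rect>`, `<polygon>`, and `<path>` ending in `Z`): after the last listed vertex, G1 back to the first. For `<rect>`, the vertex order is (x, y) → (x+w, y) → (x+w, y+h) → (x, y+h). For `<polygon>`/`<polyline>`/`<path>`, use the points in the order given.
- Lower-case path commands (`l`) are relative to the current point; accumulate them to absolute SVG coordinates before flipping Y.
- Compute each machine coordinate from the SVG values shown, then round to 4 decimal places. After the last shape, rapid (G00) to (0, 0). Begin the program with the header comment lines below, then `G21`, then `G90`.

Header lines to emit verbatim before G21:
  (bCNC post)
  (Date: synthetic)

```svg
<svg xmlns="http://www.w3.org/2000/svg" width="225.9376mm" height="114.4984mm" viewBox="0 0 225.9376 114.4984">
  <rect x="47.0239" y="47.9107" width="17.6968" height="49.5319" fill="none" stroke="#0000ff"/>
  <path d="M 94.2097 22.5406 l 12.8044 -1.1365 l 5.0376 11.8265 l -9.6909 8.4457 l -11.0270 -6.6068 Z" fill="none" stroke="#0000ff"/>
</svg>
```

(bCNC post)
(Date: synthetic)
G21
G90
G00 X47.0239 Y66.5877
M3 S125
G01 X64.7207 Y66.5877 F3234
G01 X64.7207 Y17.0558 F3234
G01 X47.0239 Y17.0558 F3234
G01 X47.0239 Y66.5877 F3234
M5
G00 X94.2097 Y91.9578
M3 S125
G01 X107.0141 Y93.0943 F3234
G01 X112.0517 Y81.2678 F3234
G01 X102.3608 Y72.8221 F3234
G01 X91.3338 Y79.4289 F3234
G01 X94.2097 Y91.9578 F3234
M5
G00 X0.0000 Y0.0000

viewBox `0 0 225.9376 114.4984` with mm width/height → 1 unit = 1 mm. Flip: y_m = 114.4984 − y_svg.

**Shape 1** — `<rect>` rectangle, stroke `#0000ff` → engrave (S125, F3234). Machine vertices: (47.0239,66.5877) → (64.7207,66.5877) → (64.7207,17.0558) → (47.0239,17.0558) → (47.0239,66.5877). Closed: final G1 returns to the first vertex.

**Shape 2** — `<path>` regular polygon, stroke `#0000ff` → engrave (S125, F3234). Machine vertices: (94.2097,91.9578) → (107.0141,93.0943) → (112.0517,81.2678) → (102.3608,72.8221) → (91.3338,79.4289) → (94.2097,91.9578). Closed: final G1 returns to the first vertex.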